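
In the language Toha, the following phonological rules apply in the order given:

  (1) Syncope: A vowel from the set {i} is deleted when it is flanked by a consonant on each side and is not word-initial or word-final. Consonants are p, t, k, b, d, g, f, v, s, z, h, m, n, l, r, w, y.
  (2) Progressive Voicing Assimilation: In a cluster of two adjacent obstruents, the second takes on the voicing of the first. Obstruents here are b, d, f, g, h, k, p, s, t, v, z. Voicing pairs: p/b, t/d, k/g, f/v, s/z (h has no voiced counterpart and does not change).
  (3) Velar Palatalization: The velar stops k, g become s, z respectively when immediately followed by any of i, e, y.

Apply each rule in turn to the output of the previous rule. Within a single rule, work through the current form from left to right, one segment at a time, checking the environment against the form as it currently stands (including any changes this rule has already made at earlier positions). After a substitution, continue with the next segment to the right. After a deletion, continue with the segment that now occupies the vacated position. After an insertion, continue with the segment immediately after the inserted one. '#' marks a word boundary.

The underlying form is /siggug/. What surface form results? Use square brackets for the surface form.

[skkug]

(1) Syncope: [siggug] → [sggug]
(2) Progressive Voicing Assimilation: [sggug] → [skkug]
(3) Velar Palatalization: no change — [skkug]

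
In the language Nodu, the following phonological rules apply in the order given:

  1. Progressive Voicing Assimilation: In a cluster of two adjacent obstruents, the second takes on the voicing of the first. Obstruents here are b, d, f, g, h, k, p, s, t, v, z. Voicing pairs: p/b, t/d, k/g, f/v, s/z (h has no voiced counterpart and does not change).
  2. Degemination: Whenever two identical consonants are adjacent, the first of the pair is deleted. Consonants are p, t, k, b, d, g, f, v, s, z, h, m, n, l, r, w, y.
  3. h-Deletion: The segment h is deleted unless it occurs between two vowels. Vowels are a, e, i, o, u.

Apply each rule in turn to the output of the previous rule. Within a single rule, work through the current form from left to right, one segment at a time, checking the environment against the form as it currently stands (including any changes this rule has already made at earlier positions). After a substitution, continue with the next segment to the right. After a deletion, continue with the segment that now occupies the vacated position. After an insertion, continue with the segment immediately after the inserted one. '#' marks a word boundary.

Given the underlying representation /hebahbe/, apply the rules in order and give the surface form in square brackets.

1 Progressive Voicing Assimilation: [hebahbe] → [hebahpe]
2 Degemination: no change — [hebahpe]
3 h-Deletion: [hebahpe] → [ebape]

[ebape]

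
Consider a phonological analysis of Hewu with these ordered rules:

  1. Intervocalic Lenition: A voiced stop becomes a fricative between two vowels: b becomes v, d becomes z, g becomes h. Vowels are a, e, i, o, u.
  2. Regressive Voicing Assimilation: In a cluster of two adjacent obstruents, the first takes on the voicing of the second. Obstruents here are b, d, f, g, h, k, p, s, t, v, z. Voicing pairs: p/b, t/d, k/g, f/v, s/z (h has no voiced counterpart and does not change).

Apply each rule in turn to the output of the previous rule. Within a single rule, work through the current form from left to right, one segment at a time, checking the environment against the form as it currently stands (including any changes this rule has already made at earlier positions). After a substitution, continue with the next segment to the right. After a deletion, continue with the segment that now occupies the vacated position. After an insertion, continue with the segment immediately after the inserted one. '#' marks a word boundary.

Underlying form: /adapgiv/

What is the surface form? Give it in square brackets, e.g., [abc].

[azabgiv]

1 Intervocalic Lenition: [adapgiv] → [azapgiv]
2 Regressive Voicing Assimilation: [azapgiv] → [azabgiv]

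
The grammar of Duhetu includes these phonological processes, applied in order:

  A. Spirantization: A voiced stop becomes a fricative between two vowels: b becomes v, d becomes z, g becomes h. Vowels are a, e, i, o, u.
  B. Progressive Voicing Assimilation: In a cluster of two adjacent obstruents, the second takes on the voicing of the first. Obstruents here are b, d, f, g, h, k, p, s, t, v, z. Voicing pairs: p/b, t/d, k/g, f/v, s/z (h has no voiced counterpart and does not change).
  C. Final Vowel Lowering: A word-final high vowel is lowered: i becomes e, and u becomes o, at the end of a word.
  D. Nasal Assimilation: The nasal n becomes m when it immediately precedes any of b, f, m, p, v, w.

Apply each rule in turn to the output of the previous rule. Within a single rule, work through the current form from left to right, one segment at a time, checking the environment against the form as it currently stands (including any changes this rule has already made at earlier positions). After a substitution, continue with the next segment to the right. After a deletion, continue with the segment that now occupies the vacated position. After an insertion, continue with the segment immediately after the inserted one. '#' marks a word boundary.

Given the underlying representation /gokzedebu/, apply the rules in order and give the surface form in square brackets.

[goksezevo]

A Spirantization: [gokzedebu] → [gokzezevu]
B Progressive Voicing Assimilation: [gokzezevu] → [goksezevu]
C Final Vowel Lowering: [goksezevu] → [goksezevo]
D Nasal Assimilation: no change — [goksezevo]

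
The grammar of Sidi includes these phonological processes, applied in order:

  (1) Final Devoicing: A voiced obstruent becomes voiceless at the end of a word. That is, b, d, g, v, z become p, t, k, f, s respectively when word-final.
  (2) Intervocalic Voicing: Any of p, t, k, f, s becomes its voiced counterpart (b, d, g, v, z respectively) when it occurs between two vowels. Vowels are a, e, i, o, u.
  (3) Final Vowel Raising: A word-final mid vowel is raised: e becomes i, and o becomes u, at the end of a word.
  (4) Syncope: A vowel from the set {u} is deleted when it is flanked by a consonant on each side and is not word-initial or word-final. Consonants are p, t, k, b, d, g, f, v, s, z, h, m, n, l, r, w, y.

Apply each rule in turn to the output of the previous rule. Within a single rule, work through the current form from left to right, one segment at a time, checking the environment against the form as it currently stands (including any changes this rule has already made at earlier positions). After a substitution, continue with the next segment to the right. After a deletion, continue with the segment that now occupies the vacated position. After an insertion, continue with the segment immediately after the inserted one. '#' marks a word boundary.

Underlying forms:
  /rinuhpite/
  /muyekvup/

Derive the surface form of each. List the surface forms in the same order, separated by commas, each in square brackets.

[rinhpidi], [myekvp]

/rinuhpite/:
  (1) Final Devoicing: no change — [rinuhpite]
  (2) Intervocalic Voicing: [rinuhpite] → [rinuhpide]
  (3) Final Vowel Raising: [rinuhpide] → [rinuhpidi]
  (4) Syncope: [rinuhpidi] → [rinhpidi]
/muyekvup/:
  (1) Final Devoicing: no change — [muyekvup]
  (2) Intervocalic Voicing: no change — [muyekvup]
  (3) Final Vowel Raising: no change — [muyekvup]
  (4) Syncope: [muyekvup] → [myekvp]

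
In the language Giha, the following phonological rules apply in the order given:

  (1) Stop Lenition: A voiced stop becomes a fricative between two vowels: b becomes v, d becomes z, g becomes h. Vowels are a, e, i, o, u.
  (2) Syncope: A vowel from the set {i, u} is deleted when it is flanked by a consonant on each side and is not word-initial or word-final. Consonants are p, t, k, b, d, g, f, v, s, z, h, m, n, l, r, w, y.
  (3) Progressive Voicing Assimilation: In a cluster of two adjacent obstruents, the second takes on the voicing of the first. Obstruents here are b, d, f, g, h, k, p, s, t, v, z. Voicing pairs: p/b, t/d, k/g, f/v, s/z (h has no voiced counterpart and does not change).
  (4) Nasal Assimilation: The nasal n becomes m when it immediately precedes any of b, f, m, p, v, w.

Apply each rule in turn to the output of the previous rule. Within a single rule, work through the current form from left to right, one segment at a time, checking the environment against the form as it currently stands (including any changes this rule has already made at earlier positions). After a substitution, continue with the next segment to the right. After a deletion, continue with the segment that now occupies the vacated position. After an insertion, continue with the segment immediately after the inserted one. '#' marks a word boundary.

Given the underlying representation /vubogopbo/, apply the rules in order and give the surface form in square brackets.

(1) Stop Lenition: [vubogopbo] → [vuvohopbo]
(2) Syncope: [vuvohopbo] → [vvohopbo]
(3) Progressive Voicing Assimilation: [vvohopbo] → [vvohoppo]
(4) Nasal Assimilation: no change — [vvohoppo]

[vvohoppo]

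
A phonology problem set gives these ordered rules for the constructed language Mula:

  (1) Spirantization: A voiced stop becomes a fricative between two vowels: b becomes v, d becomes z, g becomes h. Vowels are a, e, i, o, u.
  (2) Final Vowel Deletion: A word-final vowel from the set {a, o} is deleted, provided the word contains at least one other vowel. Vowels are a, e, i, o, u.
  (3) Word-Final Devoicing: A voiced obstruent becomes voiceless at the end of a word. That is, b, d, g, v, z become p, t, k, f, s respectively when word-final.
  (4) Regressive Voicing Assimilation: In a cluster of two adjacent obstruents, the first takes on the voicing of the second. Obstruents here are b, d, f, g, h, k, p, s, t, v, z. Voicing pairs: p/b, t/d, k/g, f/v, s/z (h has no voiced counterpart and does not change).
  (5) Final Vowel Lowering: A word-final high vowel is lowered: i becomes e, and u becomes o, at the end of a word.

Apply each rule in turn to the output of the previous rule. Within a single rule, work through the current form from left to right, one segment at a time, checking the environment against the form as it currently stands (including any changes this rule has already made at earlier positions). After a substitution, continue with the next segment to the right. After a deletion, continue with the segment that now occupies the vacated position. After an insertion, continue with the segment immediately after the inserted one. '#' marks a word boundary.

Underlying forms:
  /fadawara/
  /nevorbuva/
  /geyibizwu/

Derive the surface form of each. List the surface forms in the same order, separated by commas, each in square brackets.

[fazawar], [nevorbuf], [geyivizwo]

/fadawara/:
  (1) Spirantization: [fadawara] → [fazawara]
  (2) Final Vowel Deletion: [fazawara] → [fazawar]
  (3) Word-Final Devoicing: no change — [fazawar]
  (4) Regressive Voicing Assimilation: no change — [fazawar]
  (5) Final Vowel Lowering: no change — [fazawar]
/nevorbuva/:
  (1) Spirantization: no change — [nevorbuva]
  (2) Final Vowel Deletion: [nevorbuva] → [nevorbuv]
  (3) Word-Final Devoicing: [nevorbuv] → [nevorbuf]
  (4) Regressive Voicing Assimilation: no change — [nevorbuf]
  (5) Final Vowel Lowering: no change — [nevorbuf]
/geyibizwu/:
  (1) Spirantization: [geyibizwu] → [geyivizwu]
  (2) Final Vowel Deletion: no change — [geyivizwu]
  (3) Word-Final Devoicing: no change — [geyivizwu]
  (4) Regressive Voicing Assimilation: no change — [geyivizwu]
  (5) Final Vowel Lowering: [geyivizwu] → [geyivizwo]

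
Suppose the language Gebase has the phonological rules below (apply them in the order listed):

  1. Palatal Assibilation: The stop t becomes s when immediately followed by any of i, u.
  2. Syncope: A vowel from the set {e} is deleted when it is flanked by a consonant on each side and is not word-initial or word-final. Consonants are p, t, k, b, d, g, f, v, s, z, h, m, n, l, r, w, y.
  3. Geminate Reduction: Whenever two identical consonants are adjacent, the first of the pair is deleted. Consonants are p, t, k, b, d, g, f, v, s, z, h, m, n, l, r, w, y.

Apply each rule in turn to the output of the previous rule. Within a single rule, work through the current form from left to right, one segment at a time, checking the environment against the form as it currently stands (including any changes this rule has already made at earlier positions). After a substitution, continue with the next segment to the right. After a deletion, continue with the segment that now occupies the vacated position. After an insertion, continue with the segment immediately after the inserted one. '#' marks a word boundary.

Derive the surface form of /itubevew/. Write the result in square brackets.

1 Palatal Assibilation: [itubevew] → [isubevew]
2 Syncope: [isubevew] → [isubvw]
3 Geminate Reduction: no change — [isubvw]

[isubvw]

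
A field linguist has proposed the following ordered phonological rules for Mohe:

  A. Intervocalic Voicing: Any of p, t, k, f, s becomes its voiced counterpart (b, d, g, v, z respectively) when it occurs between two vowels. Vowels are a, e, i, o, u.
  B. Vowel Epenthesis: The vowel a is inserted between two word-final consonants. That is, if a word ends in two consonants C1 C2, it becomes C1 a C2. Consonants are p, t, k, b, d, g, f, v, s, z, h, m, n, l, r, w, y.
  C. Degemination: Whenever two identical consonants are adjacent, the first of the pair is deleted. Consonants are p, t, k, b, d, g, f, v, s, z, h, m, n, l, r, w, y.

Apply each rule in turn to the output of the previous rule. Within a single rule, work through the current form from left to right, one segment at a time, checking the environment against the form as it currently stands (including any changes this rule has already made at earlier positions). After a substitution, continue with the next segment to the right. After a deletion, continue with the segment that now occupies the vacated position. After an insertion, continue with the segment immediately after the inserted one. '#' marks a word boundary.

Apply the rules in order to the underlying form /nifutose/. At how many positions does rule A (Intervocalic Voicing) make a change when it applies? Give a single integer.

3

A Intervocalic Voicing: [nifutose] → [nivudoze]
B Vowel Epenthesis: no change — [nivudoze]
C Degemination: no change — [nivudoze]
Rule A changed 3 position(s).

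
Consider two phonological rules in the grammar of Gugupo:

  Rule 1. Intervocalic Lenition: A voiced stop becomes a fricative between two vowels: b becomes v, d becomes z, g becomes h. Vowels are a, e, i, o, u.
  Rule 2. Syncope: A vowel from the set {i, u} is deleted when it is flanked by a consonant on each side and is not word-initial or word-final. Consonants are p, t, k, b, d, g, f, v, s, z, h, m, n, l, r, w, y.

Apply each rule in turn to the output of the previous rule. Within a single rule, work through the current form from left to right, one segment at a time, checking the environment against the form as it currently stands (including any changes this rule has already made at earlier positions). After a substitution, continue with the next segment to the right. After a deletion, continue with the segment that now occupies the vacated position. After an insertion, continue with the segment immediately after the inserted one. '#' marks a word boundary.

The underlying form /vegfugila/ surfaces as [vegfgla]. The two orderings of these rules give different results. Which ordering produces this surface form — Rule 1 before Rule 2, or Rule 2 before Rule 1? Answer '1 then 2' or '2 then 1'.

Order 1 then 2:
  1 Intervocalic Lenition: [vegfugila] → [vegfuhila]
  2 Syncope: [vegfuhila] → [vegfhla]
  result: [vegfhla]
Order 2 then 1:
  2 Syncope: [vegfugila] → [vegfgla]
  1 Intervocalic Lenition: no change — [vegfgla]
  result: [vegfgla]

2 then 1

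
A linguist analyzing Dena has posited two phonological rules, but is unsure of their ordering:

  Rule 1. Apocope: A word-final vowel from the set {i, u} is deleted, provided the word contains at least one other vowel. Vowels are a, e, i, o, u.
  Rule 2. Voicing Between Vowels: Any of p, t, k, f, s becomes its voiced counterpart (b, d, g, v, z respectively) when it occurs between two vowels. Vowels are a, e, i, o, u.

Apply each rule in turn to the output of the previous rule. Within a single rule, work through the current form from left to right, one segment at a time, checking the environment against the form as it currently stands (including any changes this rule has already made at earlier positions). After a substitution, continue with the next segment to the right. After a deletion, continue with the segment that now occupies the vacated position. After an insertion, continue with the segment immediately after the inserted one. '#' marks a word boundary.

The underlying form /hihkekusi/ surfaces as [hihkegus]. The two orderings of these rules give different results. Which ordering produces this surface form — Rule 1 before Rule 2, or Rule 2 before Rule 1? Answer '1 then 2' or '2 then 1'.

1 then 2

Order 1 then 2:
  1 Apocope: [hihkekusi] → [hihkekus]
  2 Voicing Between Vowels: [hihkekus] → [hihkegus]
  result: [hihkegus]
Order 2 then 1:
  2 Voicing Between Vowels: [hihkekusi] → [hihkeguzi]
  1 Apocope: [hihkeguzi] → [hihkeguz]
  result: [hihkeguz]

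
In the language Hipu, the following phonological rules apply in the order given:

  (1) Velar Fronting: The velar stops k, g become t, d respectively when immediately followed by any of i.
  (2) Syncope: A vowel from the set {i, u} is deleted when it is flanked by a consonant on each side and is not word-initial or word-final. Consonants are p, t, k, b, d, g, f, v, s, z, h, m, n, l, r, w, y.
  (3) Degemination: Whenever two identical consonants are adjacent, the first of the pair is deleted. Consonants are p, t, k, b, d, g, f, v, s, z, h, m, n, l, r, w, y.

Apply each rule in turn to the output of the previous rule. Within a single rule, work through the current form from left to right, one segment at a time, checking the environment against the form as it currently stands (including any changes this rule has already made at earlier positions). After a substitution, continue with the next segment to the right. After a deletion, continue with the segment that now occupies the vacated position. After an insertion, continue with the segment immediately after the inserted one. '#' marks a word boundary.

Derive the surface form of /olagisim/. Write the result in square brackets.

[oladsm]

(1) Velar Fronting: [olagisim] → [oladisim]
(2) Syncope: [oladisim] → [oladsm]
(3) Degemination: no change — [oladsm]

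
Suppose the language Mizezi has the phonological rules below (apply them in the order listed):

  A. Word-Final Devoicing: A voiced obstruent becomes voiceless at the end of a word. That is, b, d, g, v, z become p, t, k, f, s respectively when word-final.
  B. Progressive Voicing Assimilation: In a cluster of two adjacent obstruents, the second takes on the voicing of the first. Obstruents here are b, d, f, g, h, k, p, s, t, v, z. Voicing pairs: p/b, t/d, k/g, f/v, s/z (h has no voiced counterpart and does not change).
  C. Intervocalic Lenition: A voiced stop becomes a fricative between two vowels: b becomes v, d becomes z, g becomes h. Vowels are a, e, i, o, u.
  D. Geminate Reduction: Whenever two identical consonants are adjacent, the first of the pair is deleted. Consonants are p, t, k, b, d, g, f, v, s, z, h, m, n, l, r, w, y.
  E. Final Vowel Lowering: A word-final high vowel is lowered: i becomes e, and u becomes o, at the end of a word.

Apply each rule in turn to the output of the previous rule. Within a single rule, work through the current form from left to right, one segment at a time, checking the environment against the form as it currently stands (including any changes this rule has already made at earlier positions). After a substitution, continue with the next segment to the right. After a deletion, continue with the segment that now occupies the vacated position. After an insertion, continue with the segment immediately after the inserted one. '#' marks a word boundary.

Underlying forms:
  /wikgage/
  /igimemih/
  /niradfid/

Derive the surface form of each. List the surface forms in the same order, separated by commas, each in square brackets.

[wikahe], [ihimemih], [niradvit]

/wikgage/:
  A Word-Final Devoicing: no change — [wikgage]
  B Progressive Voicing Assimilation: [wikgage] → [wikkage]
  C Intervocalic Lenition: [wikkage] → [wikkahe]
  D Geminate Reduction: [wikkahe] → [wikahe]
  E Final Vowel Lowering: no change — [wikahe]
/igimemih/:
  A Word-Final Devoicing: no change — [igimemih]
  B Progressive Voicing Assimilation: no change — [igimemih]
  C Intervocalic Lenition: [igimemih] → [ihimemih]
  D Geminate Reduction: no change — [ihimemih]
  E Final Vowel Lowering: no change — [ihimemih]
/niradfid/:
  A Word-Final Devoicing: [niradfid] → [niradfit]
  B Progressive Voicing Assimilation: [niradfit] → [niradvit]
  C Intervocalic Lenition: no change — [niradvit]
  D Geminate Reduction: no change — [niradvit]
  E Final Vowel Lowering: no change — [niradvit]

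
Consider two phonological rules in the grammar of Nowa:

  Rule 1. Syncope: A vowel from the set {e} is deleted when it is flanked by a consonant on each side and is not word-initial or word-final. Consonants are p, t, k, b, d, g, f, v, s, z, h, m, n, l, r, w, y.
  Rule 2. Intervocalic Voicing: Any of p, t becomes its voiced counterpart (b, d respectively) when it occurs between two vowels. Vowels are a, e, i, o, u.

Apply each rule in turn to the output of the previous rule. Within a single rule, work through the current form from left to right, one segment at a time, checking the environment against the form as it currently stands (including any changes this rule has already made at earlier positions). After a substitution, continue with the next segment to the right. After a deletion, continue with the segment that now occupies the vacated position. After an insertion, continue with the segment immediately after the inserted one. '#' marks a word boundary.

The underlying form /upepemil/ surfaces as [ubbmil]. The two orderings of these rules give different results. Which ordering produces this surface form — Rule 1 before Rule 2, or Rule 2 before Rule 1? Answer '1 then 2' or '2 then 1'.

2 then 1

Order 1 then 2:
  1 Syncope: [upepemil] → [uppmil]
  2 Intervocalic Voicing: no change — [uppmil]
  result: [uppmil]
Order 2 then 1:
  2 Intervocalic Voicing: [upepemil] → [ubebemil]
  1 Syncope: [ubebemil] → [ubbmil]
  result: [ubbmil]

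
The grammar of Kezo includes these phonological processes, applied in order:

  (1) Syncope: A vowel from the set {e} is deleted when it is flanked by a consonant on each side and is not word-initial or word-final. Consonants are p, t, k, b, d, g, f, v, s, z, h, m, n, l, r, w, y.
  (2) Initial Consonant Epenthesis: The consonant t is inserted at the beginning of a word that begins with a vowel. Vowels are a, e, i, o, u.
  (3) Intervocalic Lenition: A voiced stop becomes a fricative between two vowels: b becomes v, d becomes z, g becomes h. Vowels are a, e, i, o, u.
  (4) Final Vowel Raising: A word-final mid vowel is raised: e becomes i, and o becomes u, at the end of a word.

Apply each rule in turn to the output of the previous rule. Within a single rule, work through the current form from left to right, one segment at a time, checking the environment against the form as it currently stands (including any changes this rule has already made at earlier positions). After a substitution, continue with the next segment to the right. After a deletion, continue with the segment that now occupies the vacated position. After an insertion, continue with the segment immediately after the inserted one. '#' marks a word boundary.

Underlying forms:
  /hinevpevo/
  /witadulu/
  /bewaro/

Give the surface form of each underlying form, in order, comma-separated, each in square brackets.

/hinevpevo/:
  (1) Syncope: [hinevpevo] → [hinvpvo]
  (2) Initial Consonant Epenthesis: no change — [hinvpvo]
  (3) Intervocalic Lenition: no change — [hinvpvo]
  (4) Final Vowel Raising: [hinvpvo] → [hinvpvu]
/witadulu/:
  (1) Syncope: no change — [witadulu]
  (2) Initial Consonant Epenthesis: no change — [witadulu]
  (3) Intervocalic Lenition: [witadulu] → [witazulu]
  (4) Final Vowel Raising: no change — [witazulu]
/bewaro/:
  (1) Syncope: [bewaro] → [bwaro]
  (2) Initial Consonant Epenthesis: no change — [bwaro]
  (3) Intervocalic Lenition: no change — [bwaro]
  (4) Final Vowel Raising: [bwaro] → [bwaru]

[hinvpvu], [witazulu], [bwaru]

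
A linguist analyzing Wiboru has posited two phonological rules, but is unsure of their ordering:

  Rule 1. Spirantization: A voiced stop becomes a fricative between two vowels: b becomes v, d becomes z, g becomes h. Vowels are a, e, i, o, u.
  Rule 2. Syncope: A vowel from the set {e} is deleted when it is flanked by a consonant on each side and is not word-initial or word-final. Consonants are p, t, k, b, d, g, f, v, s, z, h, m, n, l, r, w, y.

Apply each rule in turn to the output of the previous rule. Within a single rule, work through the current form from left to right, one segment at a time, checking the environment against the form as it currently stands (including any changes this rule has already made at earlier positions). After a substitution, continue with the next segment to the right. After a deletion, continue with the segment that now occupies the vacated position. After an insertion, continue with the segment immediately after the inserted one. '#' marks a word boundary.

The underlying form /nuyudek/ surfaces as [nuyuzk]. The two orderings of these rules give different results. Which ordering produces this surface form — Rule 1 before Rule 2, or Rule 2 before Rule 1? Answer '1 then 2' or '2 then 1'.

1 then 2

Order 1 then 2:
  1 Spirantization: [nuyudek] → [nuyuzek]
  2 Syncope: [nuyuzek] → [nuyuzk]
  result: [nuyuzk]
Order 2 then 1:
  2 Syncope: [nuyudek] → [nuyudk]
  1 Spirantization: no change — [nuyudk]
  result: [nuyudk]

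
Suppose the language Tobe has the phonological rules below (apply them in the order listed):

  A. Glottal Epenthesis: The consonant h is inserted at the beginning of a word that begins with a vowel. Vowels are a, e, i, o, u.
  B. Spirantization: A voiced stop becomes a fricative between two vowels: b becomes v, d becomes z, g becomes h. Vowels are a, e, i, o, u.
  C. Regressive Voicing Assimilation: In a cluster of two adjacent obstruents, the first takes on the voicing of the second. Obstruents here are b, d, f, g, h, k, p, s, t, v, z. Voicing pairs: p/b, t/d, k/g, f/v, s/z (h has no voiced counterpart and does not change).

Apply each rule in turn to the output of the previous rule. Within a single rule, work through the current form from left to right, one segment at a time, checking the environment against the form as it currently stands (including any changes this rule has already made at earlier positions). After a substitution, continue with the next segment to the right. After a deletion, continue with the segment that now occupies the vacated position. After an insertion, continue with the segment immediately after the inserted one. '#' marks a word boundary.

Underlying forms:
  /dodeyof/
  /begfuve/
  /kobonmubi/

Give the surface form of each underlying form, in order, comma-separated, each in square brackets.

[dozeyof], [bekfuve], [kovonmuvi]

/dodeyof/:
  A Glottal Epenthesis: no change — [dodeyof]
  B Spirantization: [dodeyof] → [dozeyof]
  C Regressive Voicing Assimilation: no change — [dozeyof]
/begfuve/:
  A Glottal Epenthesis: no change — [begfuve]
  B Spirantization: no change — [begfuve]
  C Regressive Voicing Assimilation: [begfuve] → [bekfuve]
/kobonmubi/:
  A Glottal Epenthesis: no change — [kobonmubi]
  B Spirantization: [kobonmubi] → [kovonmuvi]
  C Regressive Voicing Assimilation: no change — [kovonmuvi]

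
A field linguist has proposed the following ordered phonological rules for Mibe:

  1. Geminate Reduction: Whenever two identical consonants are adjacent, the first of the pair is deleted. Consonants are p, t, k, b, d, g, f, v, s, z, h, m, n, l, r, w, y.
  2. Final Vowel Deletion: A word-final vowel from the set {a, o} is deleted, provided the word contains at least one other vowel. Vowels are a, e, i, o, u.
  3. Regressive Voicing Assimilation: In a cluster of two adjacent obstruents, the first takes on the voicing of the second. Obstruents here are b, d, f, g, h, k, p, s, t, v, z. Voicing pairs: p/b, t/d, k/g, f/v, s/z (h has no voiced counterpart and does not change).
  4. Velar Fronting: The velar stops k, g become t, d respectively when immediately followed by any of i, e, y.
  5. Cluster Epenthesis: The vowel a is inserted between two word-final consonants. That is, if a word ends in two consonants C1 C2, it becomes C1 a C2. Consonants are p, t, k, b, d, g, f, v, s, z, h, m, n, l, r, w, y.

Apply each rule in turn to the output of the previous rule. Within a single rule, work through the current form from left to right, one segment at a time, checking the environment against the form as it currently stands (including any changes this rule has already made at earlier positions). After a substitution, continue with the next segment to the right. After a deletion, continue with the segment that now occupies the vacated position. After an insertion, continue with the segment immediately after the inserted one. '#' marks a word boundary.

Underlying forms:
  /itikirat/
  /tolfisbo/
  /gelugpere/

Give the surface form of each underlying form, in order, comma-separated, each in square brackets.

[ititirat], [tolfizab], [delukpere]

/itikirat/:
  1 Geminate Reduction: no change — [itikirat]
  2 Final Vowel Deletion: no change — [itikirat]
  3 Regressive Voicing Assimilation: no change — [itikirat]
  4 Velar Fronting: [itikirat] → [ititirat]
  5 Cluster Epenthesis: no change — [ititirat]
/tolfisbo/:
  1 Geminate Reduction: no change — [tolfisbo]
  2 Final Vowel Deletion: [tolfisbo] → [tolfisb]
  3 Regressive Voicing Assimilation: [tolfisb] → [tolfizb]
  4 Velar Fronting: no change — [tolfizb]
  5 Cluster Epenthesis: [tolfizb] → [tolfizab]
/gelugpere/:
  1 Geminate Reduction: no change — [gelugpere]
  2 Final Vowel Deletion: no change — [gelugpere]
  3 Regressive Voicing Assimilation: [gelugpere] → [gelukpere]
  4 Velar Fronting: [gelukpere] → [delukpere]
  5 Cluster Epenthesis: no change — [delukpere]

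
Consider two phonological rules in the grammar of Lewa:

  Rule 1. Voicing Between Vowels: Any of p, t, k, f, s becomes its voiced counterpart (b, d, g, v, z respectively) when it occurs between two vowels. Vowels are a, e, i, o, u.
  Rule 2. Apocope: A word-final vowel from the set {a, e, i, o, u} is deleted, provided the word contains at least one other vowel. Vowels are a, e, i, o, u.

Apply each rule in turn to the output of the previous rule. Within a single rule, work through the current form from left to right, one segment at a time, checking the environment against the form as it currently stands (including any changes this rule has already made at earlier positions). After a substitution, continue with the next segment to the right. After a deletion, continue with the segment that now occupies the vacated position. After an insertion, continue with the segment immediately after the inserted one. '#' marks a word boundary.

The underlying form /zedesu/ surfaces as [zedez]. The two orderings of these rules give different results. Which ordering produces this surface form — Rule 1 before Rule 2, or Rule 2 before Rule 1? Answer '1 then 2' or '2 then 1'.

1 then 2

Order 1 then 2:
  1 Voicing Between Vowels: [zedesu] → [zedezu]
  2 Apocope: [zedezu] → [zedez]
  result: [zedez]
Order 2 then 1:
  2 Apocope: [zedesu] → [zedes]
  1 Voicing Between Vowels: no change — [zedes]
  result: [zedes]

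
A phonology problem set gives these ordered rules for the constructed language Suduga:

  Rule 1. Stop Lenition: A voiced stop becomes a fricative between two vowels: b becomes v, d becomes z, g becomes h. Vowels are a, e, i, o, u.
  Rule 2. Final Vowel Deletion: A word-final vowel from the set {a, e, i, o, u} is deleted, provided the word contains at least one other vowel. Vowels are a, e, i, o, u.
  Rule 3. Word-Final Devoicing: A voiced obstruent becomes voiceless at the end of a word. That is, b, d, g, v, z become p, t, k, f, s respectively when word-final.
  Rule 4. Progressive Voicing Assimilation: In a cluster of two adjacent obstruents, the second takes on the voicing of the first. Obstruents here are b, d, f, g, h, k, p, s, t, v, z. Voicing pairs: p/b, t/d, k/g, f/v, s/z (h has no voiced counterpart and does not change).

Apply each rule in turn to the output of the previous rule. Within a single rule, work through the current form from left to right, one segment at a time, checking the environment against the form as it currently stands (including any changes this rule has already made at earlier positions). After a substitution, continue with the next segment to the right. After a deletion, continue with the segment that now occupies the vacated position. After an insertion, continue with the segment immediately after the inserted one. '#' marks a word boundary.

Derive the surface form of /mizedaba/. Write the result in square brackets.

[mizezaf]

Rule 1 Stop Lenition: [mizedaba] → [mizezava]
Rule 2 Final Vowel Deletion: [mizezava] → [mizezav]
Rule 3 Word-Final Devoicing: [mizezav] → [mizezaf]
Rule 4 Progressive Voicing Assimilation: no change — [mizezaf]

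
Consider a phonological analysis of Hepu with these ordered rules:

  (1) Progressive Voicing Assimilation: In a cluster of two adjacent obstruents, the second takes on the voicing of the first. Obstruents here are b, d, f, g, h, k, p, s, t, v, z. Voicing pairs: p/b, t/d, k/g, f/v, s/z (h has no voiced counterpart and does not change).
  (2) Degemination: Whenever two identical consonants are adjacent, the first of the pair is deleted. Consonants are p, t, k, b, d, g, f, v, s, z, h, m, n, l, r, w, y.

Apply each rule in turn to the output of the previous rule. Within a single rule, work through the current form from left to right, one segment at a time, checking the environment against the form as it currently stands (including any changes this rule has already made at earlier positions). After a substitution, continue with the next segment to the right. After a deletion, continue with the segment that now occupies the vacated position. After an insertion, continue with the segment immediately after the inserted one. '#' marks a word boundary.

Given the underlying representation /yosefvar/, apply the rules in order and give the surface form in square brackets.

[yosefar]

(1) Progressive Voicing Assimilation: [yosefvar] → [yoseffar]
(2) Degemination: [yoseffar] → [yosefar]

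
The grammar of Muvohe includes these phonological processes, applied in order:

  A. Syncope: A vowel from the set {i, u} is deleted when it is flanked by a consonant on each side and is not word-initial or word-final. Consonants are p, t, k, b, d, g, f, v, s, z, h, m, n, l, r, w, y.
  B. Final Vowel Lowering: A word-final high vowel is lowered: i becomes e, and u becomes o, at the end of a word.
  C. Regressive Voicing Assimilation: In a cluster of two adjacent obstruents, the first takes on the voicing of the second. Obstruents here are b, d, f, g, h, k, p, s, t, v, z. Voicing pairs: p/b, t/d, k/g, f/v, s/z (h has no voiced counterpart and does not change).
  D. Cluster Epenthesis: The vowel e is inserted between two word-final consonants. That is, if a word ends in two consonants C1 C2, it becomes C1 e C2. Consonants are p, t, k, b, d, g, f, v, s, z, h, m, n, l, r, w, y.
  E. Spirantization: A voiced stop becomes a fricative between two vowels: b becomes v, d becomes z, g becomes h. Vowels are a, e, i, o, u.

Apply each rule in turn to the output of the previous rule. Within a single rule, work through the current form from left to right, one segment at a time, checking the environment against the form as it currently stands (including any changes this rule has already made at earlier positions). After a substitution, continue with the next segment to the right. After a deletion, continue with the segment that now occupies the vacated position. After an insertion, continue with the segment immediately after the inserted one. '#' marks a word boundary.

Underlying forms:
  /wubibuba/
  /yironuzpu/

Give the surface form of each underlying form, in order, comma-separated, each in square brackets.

/wubibuba/:
  A Syncope: [wubibuba] → [wbbba]
  B Final Vowel Lowering: no change — [wbbba]
  C Regressive Voicing Assimilation: no change — [wbbba]
  D Cluster Epenthesis: no change — [wbbba]
  E Spirantization: no change — [wbbba]
/yironuzpu/:
  A Syncope: [yironuzpu] → [yronzpu]
  B Final Vowel Lowering: [yronzpu] → [yronzpo]
  C Regressive Voicing Assimilation: [yronzpo] → [yronspo]
  D Cluster Epenthesis: no change — [yronspo]
  E Spirantization: no change — [yronspo]

[wbbba], [yronspo]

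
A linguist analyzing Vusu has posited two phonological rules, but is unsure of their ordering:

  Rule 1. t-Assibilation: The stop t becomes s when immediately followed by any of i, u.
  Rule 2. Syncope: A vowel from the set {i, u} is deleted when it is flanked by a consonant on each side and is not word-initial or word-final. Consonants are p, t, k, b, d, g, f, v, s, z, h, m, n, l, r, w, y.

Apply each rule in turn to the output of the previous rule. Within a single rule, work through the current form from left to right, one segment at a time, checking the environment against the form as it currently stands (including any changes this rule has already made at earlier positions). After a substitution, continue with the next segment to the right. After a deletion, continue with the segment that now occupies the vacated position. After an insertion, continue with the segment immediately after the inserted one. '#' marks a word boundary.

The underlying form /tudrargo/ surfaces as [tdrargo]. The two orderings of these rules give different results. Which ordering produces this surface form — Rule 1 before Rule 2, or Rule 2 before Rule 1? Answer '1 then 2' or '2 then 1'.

2 then 1

Order 1 then 2:
  1 t-Assibilation: [tudrargo] → [sudrargo]
  2 Syncope: [sudrargo] → [sdrargo]
  result: [sdrargo]
Order 2 then 1:
  2 Syncope: [tudrargo] → [tdrargo]
  1 t-Assibilation: no change — [tdrargo]
  result: [tdrargo]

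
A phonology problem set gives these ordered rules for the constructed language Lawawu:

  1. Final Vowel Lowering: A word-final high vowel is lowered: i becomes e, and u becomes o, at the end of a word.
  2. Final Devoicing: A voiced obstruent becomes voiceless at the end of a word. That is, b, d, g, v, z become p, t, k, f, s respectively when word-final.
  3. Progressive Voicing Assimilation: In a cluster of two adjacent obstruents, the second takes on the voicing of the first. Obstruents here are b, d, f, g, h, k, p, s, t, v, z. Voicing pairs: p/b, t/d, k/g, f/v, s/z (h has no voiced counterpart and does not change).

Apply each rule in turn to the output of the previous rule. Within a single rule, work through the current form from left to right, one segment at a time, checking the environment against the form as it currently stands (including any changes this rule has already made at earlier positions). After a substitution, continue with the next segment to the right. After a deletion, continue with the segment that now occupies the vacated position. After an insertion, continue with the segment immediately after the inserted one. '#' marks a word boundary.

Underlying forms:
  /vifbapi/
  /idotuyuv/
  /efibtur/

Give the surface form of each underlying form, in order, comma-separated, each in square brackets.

/vifbapi/:
  1 Final Vowel Lowering: [vifbapi] → [vifbape]
  2 Final Devoicing: no change — [vifbape]
  3 Progressive Voicing Assimilation: [vifbape] → [vifpape]
/idotuyuv/:
  1 Final Vowel Lowering: no change — [idotuyuv]
  2 Final Devoicing: [idotuyuv] → [idotuyuf]
  3 Progressive Voicing Assimilation: no change — [idotuyuf]
/efibtur/:
  1 Final Vowel Lowering: no change — [efibtur]
  2 Final Devoicing: no change — [efibtur]
  3 Progressive Voicing Assimilation: [efibtur] → [efibdur]

[vifpape], [idotuyuf], [efibdur]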